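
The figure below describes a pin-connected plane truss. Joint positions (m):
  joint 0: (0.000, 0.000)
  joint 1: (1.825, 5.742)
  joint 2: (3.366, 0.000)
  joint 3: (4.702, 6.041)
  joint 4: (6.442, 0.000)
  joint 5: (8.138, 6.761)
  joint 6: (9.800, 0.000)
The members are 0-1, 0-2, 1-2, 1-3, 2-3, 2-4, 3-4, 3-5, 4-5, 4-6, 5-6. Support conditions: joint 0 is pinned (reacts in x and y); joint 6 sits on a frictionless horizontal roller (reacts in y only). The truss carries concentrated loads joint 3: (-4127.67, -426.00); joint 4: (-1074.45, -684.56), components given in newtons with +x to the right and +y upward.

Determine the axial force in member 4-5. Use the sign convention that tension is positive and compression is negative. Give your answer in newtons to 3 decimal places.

-2162.638

N=7 nodes, M=11 members, R=3 reactions → 2N=14, M+R=14
member 0 (0-1): L=6.0250, (cx,cy)=(0.3029,0.9530)
member 1 (0-2): L=3.3660, (cx,cy)=(1.0000,0.0000)
member 2 (1-2): L=5.9452, (cx,cy)=(0.2592,-0.9658)
member 3 (1-3): L=2.8925, (cx,cy)=(0.9946,0.1034)
member 4 (2-3): L=6.1870, (cx,cy)=(0.2159,0.9764)
member 5 (2-4): L=3.0760, (cx,cy)=(1.0000,0.0000)
member 6 (3-4): L=6.2866, (cx,cy)=(0.2768,-0.9609)
member 7 (3-5): L=3.5106, (cx,cy)=(0.9787,0.2051)
member 8 (4-5): L=6.9705, (cx,cy)=(0.2433,0.9699)
member 9 (4-6): L=3.3580, (cx,cy)=(1.0000,0.0000)
member 10 (5-6): L=6.9623, (cx,cy)=(0.2387,-0.9711)
solve A·x = −loads:
  F[0-1] = -3148.4985 N (compression)
  F[0-2] = -4248.4328 N (compression)
  F[1-2] = +2922.6281 N (tension)
  F[1-3] = -1720.4528 N (compression)
  F[2-3] = -2890.9482 N (compression)
  F[2-4] = -2866.6191 N (compression)
  F[3-4] = +2895.3164 N (tension)
  F[3-5] = +1012.3244 N (tension)
  F[4-5] = -2162.6379 N (compression)
  F[4-6] = -464.6096 N (compression)
  F[5-6] = +1946.2952 N (tension)
  Rx@0 = +5202.1200 N
  Ry@0 = +3000.5872 N
  Ry@6 = -1890.0272 N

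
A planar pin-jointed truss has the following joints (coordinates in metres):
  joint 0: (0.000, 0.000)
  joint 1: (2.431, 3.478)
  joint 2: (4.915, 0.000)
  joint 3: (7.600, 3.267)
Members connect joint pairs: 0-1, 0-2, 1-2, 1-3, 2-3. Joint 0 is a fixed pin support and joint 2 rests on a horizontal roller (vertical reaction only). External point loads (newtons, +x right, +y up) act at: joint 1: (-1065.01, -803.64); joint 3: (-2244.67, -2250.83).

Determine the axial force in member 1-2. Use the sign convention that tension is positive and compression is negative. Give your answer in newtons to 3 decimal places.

N=4 nodes, M=5 members, R=3 reactions → 2N=8, M+R=8
member 0 (0-1): L=4.2434, (cx,cy)=(0.5729,0.8196)
member 1 (0-2): L=4.9150, (cx,cy)=(1.0000,0.0000)
member 2 (1-2): L=4.2740, (cx,cy)=(0.5812,-0.8138)
member 3 (1-3): L=5.1733, (cx,cy)=(0.9992,-0.0408)
member 4 (2-3): L=4.2288, (cx,cy)=(0.6349,0.7726)
solve A·x = −loads:
  F[0-1] = -1735.1954 N (compression)
  F[0-2] = -2315.5990 N (compression)
  F[1-2] = +779.3060 N (tension)
  F[1-3] = -382.3170 N (compression)
  F[2-3] = -2933.6357 N (compression)
  Rx@0 = +3309.6800 N
  Ry@0 = +1422.2187 N
  Ry@2 = +1632.2513 N

779.306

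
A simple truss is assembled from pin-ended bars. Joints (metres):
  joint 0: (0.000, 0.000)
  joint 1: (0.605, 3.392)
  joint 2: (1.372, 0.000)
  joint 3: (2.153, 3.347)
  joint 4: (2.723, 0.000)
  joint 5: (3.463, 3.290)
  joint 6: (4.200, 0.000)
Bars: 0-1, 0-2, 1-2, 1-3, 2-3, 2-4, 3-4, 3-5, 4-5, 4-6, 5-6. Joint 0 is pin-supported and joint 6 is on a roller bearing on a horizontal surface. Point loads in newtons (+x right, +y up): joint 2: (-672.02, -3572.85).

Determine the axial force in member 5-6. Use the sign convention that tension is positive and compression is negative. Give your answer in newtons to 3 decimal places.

-1196.057

N=7 nodes, M=11 members, R=3 reactions → 2N=14, M+R=14
member 0 (0-1): L=3.4455, (cx,cy)=(0.1756,0.9845)
member 1 (0-2): L=1.3720, (cx,cy)=(1.0000,0.0000)
member 2 (1-2): L=3.4776, (cx,cy)=(0.2206,-0.9754)
member 3 (1-3): L=1.5487, (cx,cy)=(0.9996,-0.0291)
member 4 (2-3): L=3.4369, (cx,cy)=(0.2272,0.9738)
member 5 (2-4): L=1.3510, (cx,cy)=(1.0000,0.0000)
member 6 (3-4): L=3.3952, (cx,cy)=(0.1679,-0.9858)
member 7 (3-5): L=1.3112, (cx,cy)=(0.9991,-0.0435)
member 8 (4-5): L=3.3722, (cx,cy)=(0.2194,0.9756)
member 9 (4-6): L=1.4770, (cx,cy)=(1.0000,0.0000)
member 10 (5-6): L=3.3715, (cx,cy)=(0.2186,-0.9758)
solve A·x = −loads:
  F[0-1] = -2443.6855 N (compression)
  F[0-2] = -242.9339 N (compression)
  F[1-2] = +2495.6479 N (tension)
  F[1-3] = -979.9203 N (compression)
  F[2-3] = +1169.2455 N (tension)
  F[2-4] = +713.8085 N (tension)
  F[3-4] = -1161.0323 N (compression)
  F[3-5] = -519.3800 N (compression)
  F[4-5] = +1173.1481 N (tension)
  F[4-6] = +261.4515 N (tension)
  F[5-6] = -1196.0567 N (compression)
  Rx@0 = +672.0200 N
  Ry@0 = +2405.7190 N
  Ry@6 = +1167.1310 N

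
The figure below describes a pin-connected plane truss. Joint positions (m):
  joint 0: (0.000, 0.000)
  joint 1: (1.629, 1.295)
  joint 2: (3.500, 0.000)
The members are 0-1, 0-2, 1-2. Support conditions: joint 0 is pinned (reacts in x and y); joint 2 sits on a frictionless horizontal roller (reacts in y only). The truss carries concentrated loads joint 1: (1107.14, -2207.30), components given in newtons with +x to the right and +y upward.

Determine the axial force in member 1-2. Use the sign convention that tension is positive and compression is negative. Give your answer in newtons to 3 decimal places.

N=3 nodes, M=3 members, R=3 reactions → 2N=6, M+R=6
member 0 (0-1): L=2.0810, (cx,cy)=(0.7828,0.6223)
member 1 (0-2): L=3.5000, (cx,cy)=(1.0000,0.0000)
member 2 (1-2): L=2.2754, (cx,cy)=(0.8223,-0.5691)
solve A·x = −loads:
  F[0-1] = -1237.8769 N (compression)
  F[0-2] = +2076.1343 N (tension)
  F[1-2] = -2524.9260 N (compression)
  Rx@0 = -1107.1400 N
  Ry@0 = +770.3177 N
  Ry@2 = +1436.9823 N

-2524.926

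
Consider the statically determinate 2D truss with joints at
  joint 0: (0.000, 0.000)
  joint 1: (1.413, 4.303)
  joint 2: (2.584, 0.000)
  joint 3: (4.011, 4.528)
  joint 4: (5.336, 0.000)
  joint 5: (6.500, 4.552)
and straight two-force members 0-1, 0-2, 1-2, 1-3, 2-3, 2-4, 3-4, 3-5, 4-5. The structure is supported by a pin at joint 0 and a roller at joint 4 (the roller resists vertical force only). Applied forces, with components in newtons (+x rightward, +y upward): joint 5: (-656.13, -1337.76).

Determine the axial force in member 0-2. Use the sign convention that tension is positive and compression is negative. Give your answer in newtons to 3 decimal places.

N=6 nodes, M=9 members, R=3 reactions → 2N=12, M+R=12
member 0 (0-1): L=4.5291, (cx,cy)=(0.3120,0.9501)
member 1 (0-2): L=2.5840, (cx,cy)=(1.0000,0.0000)
member 2 (1-2): L=4.4595, (cx,cy)=(0.2626,-0.9649)
member 3 (1-3): L=2.6077, (cx,cy)=(0.9963,0.0863)
member 4 (2-3): L=4.7475, (cx,cy)=(0.3006,0.9538)
member 5 (2-4): L=2.7520, (cx,cy)=(1.0000,0.0000)
member 6 (3-4): L=4.7179, (cx,cy)=(0.2808,-0.9598)
member 7 (3-5): L=2.4891, (cx,cy)=(1.0000,0.0096)
member 8 (4-5): L=4.6985, (cx,cy)=(0.2477,0.9688)
solve A·x = −loads:
  F[0-1] = -281.9814 N (compression)
  F[0-2] = -568.1559 N (compression)
  F[1-2] = +263.5427 N (tension)
  F[1-3] = -157.7651 N (compression)
  F[2-3] = -266.6239 N (compression)
  F[2-4] = -418.8123 N (compression)
  F[3-4] = +275.9786 N (tension)
  F[3-5] = -314.8399 N (compression)
  F[4-5] = -1377.6712 N (compression)
  Rx@0 = +656.1300 N
  Ry@0 = +267.9069 N
  Ry@4 = +1069.8531 N

-568.156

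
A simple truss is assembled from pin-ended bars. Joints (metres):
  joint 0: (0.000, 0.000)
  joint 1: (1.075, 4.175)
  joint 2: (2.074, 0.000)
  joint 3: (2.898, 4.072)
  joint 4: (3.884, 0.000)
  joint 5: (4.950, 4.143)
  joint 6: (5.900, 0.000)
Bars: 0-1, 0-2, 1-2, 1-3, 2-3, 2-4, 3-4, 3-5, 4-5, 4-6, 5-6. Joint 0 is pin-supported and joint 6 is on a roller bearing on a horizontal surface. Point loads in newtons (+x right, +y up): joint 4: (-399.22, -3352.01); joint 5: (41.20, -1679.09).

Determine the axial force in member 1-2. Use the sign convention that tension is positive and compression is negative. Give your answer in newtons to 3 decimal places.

N=7 nodes, M=11 members, R=3 reactions → 2N=14, M+R=14
member 0 (0-1): L=4.3112, (cx,cy)=(0.2494,0.9684)
member 1 (0-2): L=2.0740, (cx,cy)=(1.0000,0.0000)
member 2 (1-2): L=4.2929, (cx,cy)=(0.2327,-0.9725)
member 3 (1-3): L=1.8259, (cx,cy)=(0.9984,-0.0564)
member 4 (2-3): L=4.1545, (cx,cy)=(0.1983,0.9801)
member 5 (2-4): L=1.8100, (cx,cy)=(1.0000,0.0000)
member 6 (3-4): L=4.1897, (cx,cy)=(0.2353,-0.9719)
member 7 (3-5): L=2.0532, (cx,cy)=(0.9994,0.0346)
member 8 (4-5): L=4.2779, (cx,cy)=(0.2492,0.9685)
member 9 (4-6): L=2.0160, (cx,cy)=(1.0000,0.0000)
member 10 (5-6): L=4.2505, (cx,cy)=(0.2235,-0.9747)
solve A·x = −loads:
  F[0-1] = -1432.0295 N (compression)
  F[0-2] = -0.9408 N (compression)
  F[1-2] = +1466.5154 N (tension)
  F[1-3] = -699.4689 N (compression)
  F[2-3] = -1455.1617 N (compression)
  F[2-4] = +628.9482 N (tension)
  F[3-4] = +1380.1728 N (tension)
  F[3-5] = -1312.5637 N (compression)
  F[4-5] = +2076.0906 N (tension)
  F[4-6] = +835.6478 N (tension)
  F[5-6] = -3738.8848 N (compression)
  Rx@0 = +358.0200 N
  Ry@0 = +1386.7959 N
  Ry@6 = +3644.3041 N

1466.515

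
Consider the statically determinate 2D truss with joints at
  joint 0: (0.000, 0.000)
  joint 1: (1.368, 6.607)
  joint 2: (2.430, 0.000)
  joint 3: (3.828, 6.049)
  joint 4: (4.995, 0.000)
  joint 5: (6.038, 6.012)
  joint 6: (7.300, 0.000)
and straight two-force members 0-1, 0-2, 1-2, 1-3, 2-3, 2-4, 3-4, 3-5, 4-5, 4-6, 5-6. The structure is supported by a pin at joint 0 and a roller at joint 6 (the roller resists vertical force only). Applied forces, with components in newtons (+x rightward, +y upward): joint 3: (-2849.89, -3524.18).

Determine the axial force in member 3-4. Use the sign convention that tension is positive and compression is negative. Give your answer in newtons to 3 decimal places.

519.604

N=7 nodes, M=11 members, R=3 reactions → 2N=14, M+R=14
member 0 (0-1): L=6.7471, (cx,cy)=(0.2028,0.9792)
member 1 (0-2): L=2.4300, (cx,cy)=(1.0000,0.0000)
member 2 (1-2): L=6.6918, (cx,cy)=(0.1587,-0.9873)
member 3 (1-3): L=2.5225, (cx,cy)=(0.9752,-0.2212)
member 4 (2-3): L=6.2084, (cx,cy)=(0.2252,0.9743)
member 5 (2-4): L=2.5650, (cx,cy)=(1.0000,0.0000)
member 6 (3-4): L=6.1605, (cx,cy)=(0.1894,-0.9819)
member 7 (3-5): L=2.2103, (cx,cy)=(0.9999,-0.0167)
member 8 (4-5): L=6.1018, (cx,cy)=(0.1709,0.9853)
member 9 (4-6): L=2.3050, (cx,cy)=(1.0000,0.0000)
member 10 (5-6): L=6.1430, (cx,cy)=(0.2054,-0.9787)
solve A·x = −loads:
  F[0-1] = -4123.3037 N (compression)
  F[0-2] = -2013.8793 N (compression)
  F[1-2] = +4443.5697 N (tension)
  F[1-3] = -1580.3635 N (compression)
  F[2-3] = -4502.8988 N (compression)
  F[2-4] = -294.7284 N (compression)
  F[3-4] = +519.6042 N (tension)
  F[3-5] = +196.3265 N (tension)
  F[4-5] = -517.8171 N (compression)
  F[4-6] = -107.7869 N (compression)
  F[5-6] = +524.6737 N (tension)
  Rx@0 = +2849.8900 N
  Ry@0 = +4037.6627 N
  Ry@6 = -513.4827 N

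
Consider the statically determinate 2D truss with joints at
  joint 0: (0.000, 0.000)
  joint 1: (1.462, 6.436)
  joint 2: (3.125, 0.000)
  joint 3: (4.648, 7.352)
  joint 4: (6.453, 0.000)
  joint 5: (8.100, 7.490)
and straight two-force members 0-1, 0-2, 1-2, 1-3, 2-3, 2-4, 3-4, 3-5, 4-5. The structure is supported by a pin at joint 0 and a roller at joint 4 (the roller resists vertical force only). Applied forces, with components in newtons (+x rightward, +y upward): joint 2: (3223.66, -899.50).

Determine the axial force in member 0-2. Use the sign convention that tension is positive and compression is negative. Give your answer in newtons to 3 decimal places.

3329.039

N=6 nodes, M=9 members, R=3 reactions → 2N=12, M+R=12
member 0 (0-1): L=6.6000, (cx,cy)=(0.2215,0.9752)
member 1 (0-2): L=3.1250, (cx,cy)=(1.0000,0.0000)
member 2 (1-2): L=6.6474, (cx,cy)=(0.2502,-0.9682)
member 3 (1-3): L=3.3151, (cx,cy)=(0.9611,0.2763)
member 4 (2-3): L=7.5081, (cx,cy)=(0.2028,0.9792)
member 5 (2-4): L=3.3280, (cx,cy)=(1.0000,0.0000)
member 6 (3-4): L=7.5703, (cx,cy)=(0.2384,-0.9712)
member 7 (3-5): L=3.4548, (cx,cy)=(0.9992,0.0399)
member 8 (4-5): L=7.6689, (cx,cy)=(0.2148,0.9767)
solve A·x = −loads:
  F[0-1] = -475.7167 N (compression)
  F[0-2] = +3329.0390 N (tension)
  F[1-2] = +416.8728 N (tension)
  F[1-3] = -218.1633 N (compression)
  F[2-3] = +506.4115 N (tension)
  F[2-4] = +106.9452 N (tension)
  F[3-4] = -448.5377 N (compression)
  F[3-5] = -0.0000 N (compression)
  F[4-5] = -0.0000 N (compression)
  Rx@0 = -3223.6600 N
  Ry@0 = +463.8983 N
  Ry@4 = +435.6017 N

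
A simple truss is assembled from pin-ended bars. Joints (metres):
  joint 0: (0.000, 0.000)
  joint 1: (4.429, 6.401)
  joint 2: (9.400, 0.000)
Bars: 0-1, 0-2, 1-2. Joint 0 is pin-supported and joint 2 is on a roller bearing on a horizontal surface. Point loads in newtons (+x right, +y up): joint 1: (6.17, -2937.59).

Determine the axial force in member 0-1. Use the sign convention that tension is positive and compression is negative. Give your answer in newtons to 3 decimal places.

N=3 nodes, M=3 members, R=3 reactions → 2N=6, M+R=6
member 0 (0-1): L=7.7839, (cx,cy)=(0.5690,0.8223)
member 1 (0-2): L=9.4000, (cx,cy)=(1.0000,0.0000)
member 2 (1-2): L=8.1045, (cx,cy)=(0.6134,-0.7898)
solve A·x = −loads:
  F[0-1] = -1883.9936 N (compression)
  F[0-2] = +1078.1552 N (tension)
  F[1-2] = -1757.7865 N (compression)
  Rx@0 = -6.1700 N
  Ry@0 = +1549.2836 N
  Ry@2 = +1388.3064 N

-1883.994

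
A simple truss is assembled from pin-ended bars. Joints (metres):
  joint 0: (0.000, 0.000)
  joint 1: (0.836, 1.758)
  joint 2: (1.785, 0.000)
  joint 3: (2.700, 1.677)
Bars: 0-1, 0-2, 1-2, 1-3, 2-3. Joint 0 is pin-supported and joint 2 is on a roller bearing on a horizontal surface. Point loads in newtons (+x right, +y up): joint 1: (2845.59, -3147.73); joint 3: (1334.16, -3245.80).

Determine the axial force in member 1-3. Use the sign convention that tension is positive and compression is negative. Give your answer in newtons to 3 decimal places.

3036.070

N=4 nodes, M=5 members, R=3 reactions → 2N=8, M+R=8
member 0 (0-1): L=1.9467, (cx,cy)=(0.4295,0.9031)
member 1 (0-2): L=1.7850, (cx,cy)=(1.0000,0.0000)
member 2 (1-2): L=1.9978, (cx,cy)=(0.4750,-0.8800)
member 3 (1-3): L=1.8658, (cx,cy)=(0.9991,-0.0434)
member 4 (2-3): L=1.9104, (cx,cy)=(0.4790,0.8778)
solve A·x = −loads:
  F[0-1] = +4480.5139 N (tension)
  F[0-2] = +2255.5711 N (tension)
  F[1-2] = -8325.0768 N (compression)
  F[1-3] = +3036.0701 N (tension)
  F[2-3] = -3547.3525 N (compression)
  Rx@0 = -4179.7500 N
  Ry@0 = -4046.2996 N
  Ry@2 = +10439.8296 N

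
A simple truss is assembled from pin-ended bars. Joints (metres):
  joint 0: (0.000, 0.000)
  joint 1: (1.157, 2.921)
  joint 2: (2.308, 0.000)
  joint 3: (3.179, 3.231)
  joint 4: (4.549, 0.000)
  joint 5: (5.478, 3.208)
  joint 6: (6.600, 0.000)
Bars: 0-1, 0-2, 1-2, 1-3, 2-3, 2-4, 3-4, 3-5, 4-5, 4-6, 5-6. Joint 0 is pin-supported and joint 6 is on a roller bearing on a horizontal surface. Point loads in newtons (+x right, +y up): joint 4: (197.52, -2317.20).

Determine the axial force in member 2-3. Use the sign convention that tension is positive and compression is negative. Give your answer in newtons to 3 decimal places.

N=7 nodes, M=11 members, R=3 reactions → 2N=14, M+R=14
member 0 (0-1): L=3.1418, (cx,cy)=(0.3683,0.9297)
member 1 (0-2): L=2.3080, (cx,cy)=(1.0000,0.0000)
member 2 (1-2): L=3.1396, (cx,cy)=(0.3666,-0.9304)
member 3 (1-3): L=2.0456, (cx,cy)=(0.9885,0.1515)
member 4 (2-3): L=3.3463, (cx,cy)=(0.2603,0.9655)
member 5 (2-4): L=2.2410, (cx,cy)=(1.0000,0.0000)
member 6 (3-4): L=3.5095, (cx,cy)=(0.3904,-0.9207)
member 7 (3-5): L=2.2991, (cx,cy)=(0.9999,-0.0100)
member 8 (4-5): L=3.3398, (cx,cy)=(0.2782,0.9605)
member 9 (4-6): L=2.0510, (cx,cy)=(1.0000,0.0000)
member 10 (5-6): L=3.3986, (cx,cy)=(0.3301,-0.9439)
solve A·x = −loads:
  F[0-1] = -774.5186 N (compression)
  F[0-2] = +482.7446 N (tension)
  F[1-2] = +685.5578 N (tension)
  F[1-3] = -542.8249 N (compression)
  F[2-3] = -660.5956 N (compression)
  F[2-4] = +906.0183 N (tension)
  F[3-4] = +793.2096 N (tension)
  F[3-5] = -1018.1978 N (compression)
  F[4-5] = +1652.1282 N (tension)
  F[4-6] = +558.5911 N (tension)
  F[5-6] = -1691.9789 N (compression)
  Rx@0 = -197.5200 N
  Ry@0 = +720.0875 N
  Ry@6 = +1597.1125 N

-660.596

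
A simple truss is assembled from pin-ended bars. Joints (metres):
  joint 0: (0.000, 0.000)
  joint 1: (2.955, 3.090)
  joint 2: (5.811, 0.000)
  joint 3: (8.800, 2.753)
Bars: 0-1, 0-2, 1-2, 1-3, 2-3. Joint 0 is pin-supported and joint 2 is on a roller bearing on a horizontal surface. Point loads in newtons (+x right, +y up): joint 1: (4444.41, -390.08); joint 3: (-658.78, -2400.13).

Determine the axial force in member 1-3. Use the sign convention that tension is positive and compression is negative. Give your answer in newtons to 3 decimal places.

N=4 nodes, M=5 members, R=3 reactions → 2N=8, M+R=8
member 0 (0-1): L=4.2755, (cx,cy)=(0.6911,0.7227)
member 1 (0-2): L=5.8110, (cx,cy)=(1.0000,0.0000)
member 2 (1-2): L=4.2077, (cx,cy)=(0.6788,-0.7344)
member 3 (1-3): L=5.8547, (cx,cy)=(0.9983,-0.0576)
member 4 (2-3): L=4.0636, (cx,cy)=(0.7355,0.6775)
solve A·x = −loads:
  F[0-1] = +4281.1304 N (tension)
  F[0-2] = +826.7568 N (tension)
  F[1-2] = -4888.2700 N (compression)
  F[1-3] = +1835.4380 N (tension)
  F[2-3] = -3386.8269 N (compression)
  Rx@0 = -3785.6300 N
  Ry@0 = -3094.0502 N
  Ry@2 = +5884.2602 N

1835.438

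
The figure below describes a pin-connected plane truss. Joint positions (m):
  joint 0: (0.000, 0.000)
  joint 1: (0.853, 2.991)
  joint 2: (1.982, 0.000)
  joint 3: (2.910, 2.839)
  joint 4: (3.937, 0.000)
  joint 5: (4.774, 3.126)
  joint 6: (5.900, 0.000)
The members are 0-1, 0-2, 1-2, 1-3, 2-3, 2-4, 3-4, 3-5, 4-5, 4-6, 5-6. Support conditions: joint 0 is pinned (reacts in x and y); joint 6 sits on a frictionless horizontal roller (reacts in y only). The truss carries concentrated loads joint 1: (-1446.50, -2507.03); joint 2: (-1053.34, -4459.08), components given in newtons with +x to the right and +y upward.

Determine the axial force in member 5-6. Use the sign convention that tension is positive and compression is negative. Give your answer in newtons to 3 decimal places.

-1197.994

N=7 nodes, M=11 members, R=3 reactions → 2N=14, M+R=14
member 0 (0-1): L=3.1103, (cx,cy)=(0.2743,0.9617)
member 1 (0-2): L=1.9820, (cx,cy)=(1.0000,0.0000)
member 2 (1-2): L=3.1970, (cx,cy)=(0.3531,-0.9356)
member 3 (1-3): L=2.0626, (cx,cy)=(0.9973,-0.0737)
member 4 (2-3): L=2.9868, (cx,cy)=(0.3107,0.9505)
member 5 (2-4): L=1.9550, (cx,cy)=(1.0000,0.0000)
member 6 (3-4): L=3.0190, (cx,cy)=(0.3402,-0.9404)
member 7 (3-5): L=1.8860, (cx,cy)=(0.9884,0.1522)
member 8 (4-5): L=3.2361, (cx,cy)=(0.2586,0.9660)
member 9 (4-6): L=1.9630, (cx,cy)=(1.0000,0.0000)
member 10 (5-6): L=3.3226, (cx,cy)=(0.3389,-0.9408)
solve A·x = −loads:
  F[0-1] = -6071.8162 N (compression)
  F[0-2] = -834.6202 N (compression)
  F[1-2] = +3681.4039 N (tension)
  F[1-3] = -1522.9303 N (compression)
  F[2-3] = +1067.7170 N (tension)
  F[2-4] = +1187.0518 N (tension)
  F[3-4] = -1319.4543 N (compression)
  F[3-5] = -746.9074 N (compression)
  F[4-5] = +1284.4725 N (tension)
  F[4-6] = +405.9881 N (tension)
  F[5-6] = -1197.9937 N (compression)
  Rx@0 = +2499.8400 N
  Ry@0 = +5839.0063 N
  Ry@6 = +1127.1037 N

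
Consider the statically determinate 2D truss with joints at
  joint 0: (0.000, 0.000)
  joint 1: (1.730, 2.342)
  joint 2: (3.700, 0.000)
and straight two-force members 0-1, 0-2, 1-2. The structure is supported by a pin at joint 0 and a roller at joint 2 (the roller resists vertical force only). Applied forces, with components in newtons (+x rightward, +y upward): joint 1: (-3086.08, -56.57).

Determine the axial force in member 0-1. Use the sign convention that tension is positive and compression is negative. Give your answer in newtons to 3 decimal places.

N=3 nodes, M=3 members, R=3 reactions → 2N=6, M+R=6
member 0 (0-1): L=2.9117, (cx,cy)=(0.5942,0.8043)
member 1 (0-2): L=3.7000, (cx,cy)=(1.0000,0.0000)
member 2 (1-2): L=3.0604, (cx,cy)=(0.6437,-0.7653)
solve A·x = −loads:
  F[0-1] = -2466.0052 N (compression)
  F[0-2] = -1620.8801 N (compression)
  F[1-2] = +2518.0166 N (tension)
  Rx@0 = +3086.0800 N
  Ry@0 = +1983.5249 N
  Ry@2 = -1926.9549 N

-2466.005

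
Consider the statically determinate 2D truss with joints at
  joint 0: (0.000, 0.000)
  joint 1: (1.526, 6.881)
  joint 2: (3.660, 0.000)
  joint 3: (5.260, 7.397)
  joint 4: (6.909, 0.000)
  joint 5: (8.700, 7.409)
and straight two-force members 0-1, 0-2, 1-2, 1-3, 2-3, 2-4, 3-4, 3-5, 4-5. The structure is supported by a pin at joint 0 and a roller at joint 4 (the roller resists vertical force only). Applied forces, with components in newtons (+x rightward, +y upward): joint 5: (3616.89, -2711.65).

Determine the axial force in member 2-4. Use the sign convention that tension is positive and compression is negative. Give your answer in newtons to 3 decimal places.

358.936

N=6 nodes, M=9 members, R=3 reactions → 2N=12, M+R=12
member 0 (0-1): L=7.0482, (cx,cy)=(0.2165,0.9763)
member 1 (0-2): L=3.6600, (cx,cy)=(1.0000,0.0000)
member 2 (1-2): L=7.2043, (cx,cy)=(0.2962,-0.9551)
member 3 (1-3): L=3.7695, (cx,cy)=(0.9906,0.1369)
member 4 (2-3): L=7.5681, (cx,cy)=(0.2114,0.9774)
member 5 (2-4): L=3.2490, (cx,cy)=(1.0000,0.0000)
member 6 (3-4): L=7.5786, (cx,cy)=(0.2176,-0.9760)
member 7 (3-5): L=3.4400, (cx,cy)=(1.0000,0.0035)
member 8 (4-5): L=7.6224, (cx,cy)=(0.2350,0.9720)
solve A·x = −loads:
  F[0-1] = +4692.8884 N (tension)
  F[0-2] = +2600.8336 N (tension)
  F[1-2] = -4458.7533 N (compression)
  F[1-3] = +2358.9968 N (tension)
  F[2-3] = +4357.1419 N (tension)
  F[2-4] = +358.9360 N (tension)
  F[3-4] = -4678.7577 N (compression)
  F[3-5] = +4276.0171 N (tension)
  F[4-5] = -2805.0985 N (compression)
  Rx@0 = -3616.8900 N
  Ry@0 = -4581.5752 N
  Ry@4 = +7293.2252 N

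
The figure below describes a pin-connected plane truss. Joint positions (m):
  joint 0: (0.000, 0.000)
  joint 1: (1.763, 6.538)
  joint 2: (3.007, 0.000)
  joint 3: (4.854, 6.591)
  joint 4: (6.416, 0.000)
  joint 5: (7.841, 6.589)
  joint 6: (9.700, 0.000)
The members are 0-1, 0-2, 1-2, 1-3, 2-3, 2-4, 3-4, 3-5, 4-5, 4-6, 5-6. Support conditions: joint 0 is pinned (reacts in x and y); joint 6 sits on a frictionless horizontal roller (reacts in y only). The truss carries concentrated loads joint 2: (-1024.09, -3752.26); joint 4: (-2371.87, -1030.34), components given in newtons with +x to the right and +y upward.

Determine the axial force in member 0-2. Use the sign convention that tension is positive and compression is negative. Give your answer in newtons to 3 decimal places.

N=7 nodes, M=11 members, R=3 reactions → 2N=14, M+R=14
member 0 (0-1): L=6.7715, (cx,cy)=(0.2604,0.9655)
member 1 (0-2): L=3.0070, (cx,cy)=(1.0000,0.0000)
member 2 (1-2): L=6.6553, (cx,cy)=(0.1869,-0.9824)
member 3 (1-3): L=3.0915, (cx,cy)=(0.9999,0.0171)
member 4 (2-3): L=6.8449, (cx,cy)=(0.2698,0.9629)
member 5 (2-4): L=3.4090, (cx,cy)=(1.0000,0.0000)
member 6 (3-4): L=6.7736, (cx,cy)=(0.2306,-0.9730)
member 7 (3-5): L=2.9870, (cx,cy)=(1.0000,-0.0007)
member 8 (4-5): L=6.7413, (cx,cy)=(0.2114,0.9774)
member 9 (4-6): L=3.2840, (cx,cy)=(1.0000,0.0000)
member 10 (5-6): L=6.8462, (cx,cy)=(0.2715,-0.9624)
solve A·x = −loads:
  F[0-1] = -3042.8258 N (compression)
  F[0-2] = -2603.7458 N (compression)
  F[1-2] = +2967.0884 N (tension)
  F[1-3] = -1347.0167 N (compression)
  F[2-3] = +869.7267 N (tension)
  F[2-4] = -1259.7347 N (compression)
  F[3-4] = -836.2964 N (compression)
  F[3-5] = -919.2835 N (compression)
  F[4-5] = +1886.7303 N (tension)
  F[4-6] = +520.4613 N (tension)
  F[5-6] = -1916.7271 N (compression)
  Rx@0 = +3395.9600 N
  Ry@0 = +2937.8879 N
  Ry@6 = +1844.7121 N

-2603.746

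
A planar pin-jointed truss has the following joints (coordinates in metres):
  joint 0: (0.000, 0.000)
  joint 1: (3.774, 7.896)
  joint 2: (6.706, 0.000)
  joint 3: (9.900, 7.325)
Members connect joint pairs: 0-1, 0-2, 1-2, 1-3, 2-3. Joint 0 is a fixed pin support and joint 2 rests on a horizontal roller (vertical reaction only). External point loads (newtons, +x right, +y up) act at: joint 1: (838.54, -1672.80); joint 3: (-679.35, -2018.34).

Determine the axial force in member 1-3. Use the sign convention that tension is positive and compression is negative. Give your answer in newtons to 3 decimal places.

193.725

N=4 nodes, M=5 members, R=3 reactions → 2N=8, M+R=8
member 0 (0-1): L=8.7516, (cx,cy)=(0.4312,0.9022)
member 1 (0-2): L=6.7060, (cx,cy)=(1.0000,0.0000)
member 2 (1-2): L=8.4228, (cx,cy)=(0.3481,-0.9375)
member 3 (1-3): L=6.1526, (cx,cy)=(0.9957,-0.0928)
member 4 (2-3): L=7.9911, (cx,cy)=(0.3997,0.9166)
solve A·x = −loads:
  F[0-1] = +526.7082 N (tension)
  F[0-2] = -67.9461 N (compression)
  F[1-2] = -2310.5030 N (compression)
  F[1-3] = +193.7254 N (tension)
  F[2-3] = -2182.2569 N (compression)
  Rx@0 = -159.1900 N
  Ry@0 = -475.2164 N
  Ry@2 = +4166.3564 N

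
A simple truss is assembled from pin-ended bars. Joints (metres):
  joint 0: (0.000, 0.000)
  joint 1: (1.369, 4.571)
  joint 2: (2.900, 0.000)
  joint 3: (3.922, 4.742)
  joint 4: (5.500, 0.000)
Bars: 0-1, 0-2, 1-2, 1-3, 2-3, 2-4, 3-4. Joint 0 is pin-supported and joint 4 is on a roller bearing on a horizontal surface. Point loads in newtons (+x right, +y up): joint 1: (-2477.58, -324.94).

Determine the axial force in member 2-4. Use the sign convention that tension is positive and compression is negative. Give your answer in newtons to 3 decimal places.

-658.292

N=5 nodes, M=7 members, R=3 reactions → 2N=10, M+R=10
member 0 (0-1): L=4.7716, (cx,cy)=(0.2869,0.9580)
member 1 (0-2): L=2.9000, (cx,cy)=(1.0000,0.0000)
member 2 (1-2): L=4.8206, (cx,cy)=(0.3176,-0.9482)
member 3 (1-3): L=2.5587, (cx,cy)=(0.9978,0.0668)
member 4 (2-3): L=4.8509, (cx,cy)=(0.2107,0.9776)
member 5 (2-4): L=2.6000, (cx,cy)=(1.0000,0.0000)
member 6 (3-4): L=4.9977, (cx,cy)=(0.3157,-0.9488)
solve A·x = −loads:
  F[0-1] = -2404.2303 N (compression)
  F[0-2] = -1787.7928 N (compression)
  F[1-2] = +2163.9641 N (tension)
  F[1-3] = +1102.9911 N (tension)
  F[2-3] = -2099.0412 N (compression)
  F[2-4] = -658.2921 N (compression)
  F[3-4] = +2084.8688 N (tension)
  Rx@0 = +2477.5800 N
  Ry@0 = +2303.1537 N
  Ry@4 = -1978.2137 N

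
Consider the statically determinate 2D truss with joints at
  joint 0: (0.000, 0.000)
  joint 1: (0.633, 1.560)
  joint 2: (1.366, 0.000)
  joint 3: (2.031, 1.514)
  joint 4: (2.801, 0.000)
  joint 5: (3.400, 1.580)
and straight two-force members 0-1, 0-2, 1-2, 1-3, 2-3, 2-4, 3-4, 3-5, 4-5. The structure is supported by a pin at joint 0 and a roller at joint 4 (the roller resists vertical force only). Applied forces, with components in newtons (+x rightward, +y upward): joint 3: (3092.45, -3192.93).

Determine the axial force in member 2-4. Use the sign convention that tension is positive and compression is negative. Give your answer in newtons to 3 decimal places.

2027.593

N=6 nodes, M=9 members, R=3 reactions → 2N=12, M+R=12
member 0 (0-1): L=1.6835, (cx,cy)=(0.3760,0.9266)
member 1 (0-2): L=1.3660, (cx,cy)=(1.0000,0.0000)
member 2 (1-2): L=1.7236, (cx,cy)=(0.4253,-0.9051)
member 3 (1-3): L=1.3988, (cx,cy)=(0.9995,-0.0329)
member 4 (2-3): L=1.6536, (cx,cy)=(0.4022,0.9156)
member 5 (2-4): L=1.4350, (cx,cy)=(1.0000,0.0000)
member 6 (3-4): L=1.6986, (cx,cy)=(0.4533,-0.8913)
member 7 (3-5): L=1.3706, (cx,cy)=(0.9988,0.0482)
member 8 (4-5): L=1.6897, (cx,cy)=(0.3545,0.9351)
solve A·x = −loads:
  F[0-1] = +856.6522 N (tension)
  F[0-2] = +2770.3534 N (tension)
  F[1-2] = -902.7194 N (compression)
  F[1-3] = +706.3746 N (tension)
  F[2-3] = +892.3618 N (tension)
  F[2-4] = +2027.5934 N (tension)
  F[3-4] = -4472.7053 N (compression)
  F[3-5] = -0.0000 N (compression)
  F[4-5] = +0.0000 N (tension)
  Rx@0 = -3092.4500 N
  Ry@0 = -793.7926 N
  Ry@4 = +3986.7226 N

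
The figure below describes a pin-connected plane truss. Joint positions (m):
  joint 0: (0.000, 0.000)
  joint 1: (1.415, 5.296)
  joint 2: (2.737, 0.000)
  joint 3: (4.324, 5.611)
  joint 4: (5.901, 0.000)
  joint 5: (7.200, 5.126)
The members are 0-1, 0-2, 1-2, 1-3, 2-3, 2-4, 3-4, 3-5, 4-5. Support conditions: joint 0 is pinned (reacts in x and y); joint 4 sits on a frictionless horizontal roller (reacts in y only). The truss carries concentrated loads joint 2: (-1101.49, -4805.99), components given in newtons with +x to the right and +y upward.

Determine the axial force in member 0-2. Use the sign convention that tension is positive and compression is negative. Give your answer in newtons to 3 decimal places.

N=6 nodes, M=9 members, R=3 reactions → 2N=12, M+R=12
member 0 (0-1): L=5.4818, (cx,cy)=(0.2581,0.9661)
member 1 (0-2): L=2.7370, (cx,cy)=(1.0000,0.0000)
member 2 (1-2): L=5.4585, (cx,cy)=(0.2422,-0.9702)
member 3 (1-3): L=2.9260, (cx,cy)=(0.9942,0.1077)
member 4 (2-3): L=5.8311, (cx,cy)=(0.2722,0.9623)
member 5 (2-4): L=3.1640, (cx,cy)=(1.0000,0.0000)
member 6 (3-4): L=5.8284, (cx,cy)=(0.2706,-0.9627)
member 7 (3-5): L=2.9166, (cx,cy)=(0.9861,-0.1663)
member 8 (4-5): L=5.2880, (cx,cy)=(0.2456,0.9694)
solve A·x = −loads:
  F[0-1] = -2667.2691 N (compression)
  F[0-2] = -412.9928 N (compression)
  F[1-2] = +2511.2279 N (tension)
  F[1-3] = -1304.2735 N (compression)
  F[2-3] = +2462.4789 N (tension)
  F[2-4] = +626.5035 N (tension)
  F[3-4] = -2315.4806 N (compression)
  F[3-5] = -0.0000 N (tension)
  F[4-5] = +0.0000 N (tension)
  Rx@0 = +1101.4900 N
  Ry@0 = +2576.8772 N
  Ry@4 = +2229.1128 N

-412.993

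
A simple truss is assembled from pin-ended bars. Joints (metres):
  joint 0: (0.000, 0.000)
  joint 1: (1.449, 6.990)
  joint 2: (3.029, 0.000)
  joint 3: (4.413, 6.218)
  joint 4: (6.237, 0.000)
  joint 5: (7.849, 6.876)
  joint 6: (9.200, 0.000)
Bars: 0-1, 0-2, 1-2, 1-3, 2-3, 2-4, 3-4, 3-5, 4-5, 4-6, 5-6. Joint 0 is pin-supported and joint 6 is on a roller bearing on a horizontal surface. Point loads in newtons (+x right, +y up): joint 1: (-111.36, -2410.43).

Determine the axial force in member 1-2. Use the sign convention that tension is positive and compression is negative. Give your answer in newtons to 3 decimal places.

N=7 nodes, M=11 members, R=3 reactions → 2N=14, M+R=14
member 0 (0-1): L=7.1386, (cx,cy)=(0.2030,0.9792)
member 1 (0-2): L=3.0290, (cx,cy)=(1.0000,0.0000)
member 2 (1-2): L=7.1663, (cx,cy)=(0.2205,-0.9754)
member 3 (1-3): L=3.0629, (cx,cy)=(0.9677,-0.2520)
member 4 (2-3): L=6.3702, (cx,cy)=(0.2173,0.9761)
member 5 (2-4): L=3.2080, (cx,cy)=(1.0000,0.0000)
member 6 (3-4): L=6.4800, (cx,cy)=(0.2815,-0.9596)
member 7 (3-5): L=3.4984, (cx,cy)=(0.9822,0.1881)
member 8 (4-5): L=7.0624, (cx,cy)=(0.2283,0.9736)
member 9 (4-6): L=2.9630, (cx,cy)=(1.0000,0.0000)
member 10 (5-6): L=7.0075, (cx,cy)=(0.1928,-0.9812)
solve A·x = −loads:
  F[0-1] = -2160.3697 N (compression)
  F[0-2] = +327.1536 N (tension)
  F[1-2] = -228.5737 N (compression)
  F[1-3] = -285.9922 N (compression)
  F[2-3] = +228.4049 N (tension)
  F[2-4] = +227.1349 N (tension)
  F[3-4] = -334.0304 N (compression)
  F[3-5] = -135.5304 N (compression)
  F[4-5] = +329.2149 N (tension)
  F[4-6] = +57.9683 N (tension)
  F[5-6] = -300.6742 N (compression)
  Rx@0 = +111.3600 N
  Ry@0 = +2115.3967 N
  Ry@6 = +295.0333 N

-228.574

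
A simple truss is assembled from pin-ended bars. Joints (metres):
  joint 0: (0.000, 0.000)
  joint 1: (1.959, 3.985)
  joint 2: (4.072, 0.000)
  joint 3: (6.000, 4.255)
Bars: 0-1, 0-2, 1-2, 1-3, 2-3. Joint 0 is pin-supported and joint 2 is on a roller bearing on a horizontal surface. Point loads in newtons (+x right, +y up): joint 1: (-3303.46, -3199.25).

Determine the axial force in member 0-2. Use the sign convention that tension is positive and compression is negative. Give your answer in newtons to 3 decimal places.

N=4 nodes, M=5 members, R=3 reactions → 2N=8, M+R=8
member 0 (0-1): L=4.4405, (cx,cy)=(0.4412,0.8974)
member 1 (0-2): L=4.0720, (cx,cy)=(1.0000,0.0000)
member 2 (1-2): L=4.5105, (cx,cy)=(0.4685,-0.8835)
member 3 (1-3): L=4.0500, (cx,cy)=(0.9978,0.0667)
member 4 (2-3): L=4.6714, (cx,cy)=(0.4127,0.9109)
solve A·x = −loads:
  F[0-1] = -5452.2712 N (compression)
  F[0-2] = -898.0922 N (compression)
  F[1-2] = +1917.1241 N (tension)
  F[1-3] = -0.0000 N (compression)
  F[2-3] = -0.0000 N (compression)
  Rx@0 = +3303.4600 N
  Ry@0 = +4893.0018 N
  Ry@2 = -1693.7518 N

-898.092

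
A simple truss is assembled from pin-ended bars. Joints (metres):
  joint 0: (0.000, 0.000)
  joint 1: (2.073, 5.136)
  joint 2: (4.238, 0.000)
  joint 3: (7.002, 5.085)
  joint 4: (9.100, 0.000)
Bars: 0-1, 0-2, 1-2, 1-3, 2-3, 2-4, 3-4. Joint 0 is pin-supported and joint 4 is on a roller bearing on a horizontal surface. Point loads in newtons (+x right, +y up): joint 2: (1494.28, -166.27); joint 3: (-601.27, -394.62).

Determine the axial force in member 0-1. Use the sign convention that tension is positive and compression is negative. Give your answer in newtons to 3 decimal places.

N=5 nodes, M=7 members, R=3 reactions → 2N=10, M+R=10
member 0 (0-1): L=5.5386, (cx,cy)=(0.3743,0.9273)
member 1 (0-2): L=4.2380, (cx,cy)=(1.0000,0.0000)
member 2 (1-2): L=5.5737, (cx,cy)=(0.3884,-0.9215)
member 3 (1-3): L=4.9293, (cx,cy)=(0.9999,-0.0103)
member 4 (2-3): L=5.7877, (cx,cy)=(0.4776,0.8786)
member 5 (2-4): L=4.8620, (cx,cy)=(1.0000,0.0000)
member 6 (3-4): L=5.5008, (cx,cy)=(0.3814,-0.9244)
solve A·x = −loads:
  F[0-1] = -556.2295 N (compression)
  F[0-2] = +1101.1978 N (tension)
  F[1-2] = +564.5533 N (tension)
  F[1-3] = -427.5023 N (compression)
  F[2-3] = -402.8623 N (compression)
  F[2-4] = +18.6037 N (tension)
  F[3-4] = -48.7776 N (compression)
  Rx@0 = -893.0100 N
  Ry@0 = +515.7995 N
  Ry@4 = +45.0905 N

-556.230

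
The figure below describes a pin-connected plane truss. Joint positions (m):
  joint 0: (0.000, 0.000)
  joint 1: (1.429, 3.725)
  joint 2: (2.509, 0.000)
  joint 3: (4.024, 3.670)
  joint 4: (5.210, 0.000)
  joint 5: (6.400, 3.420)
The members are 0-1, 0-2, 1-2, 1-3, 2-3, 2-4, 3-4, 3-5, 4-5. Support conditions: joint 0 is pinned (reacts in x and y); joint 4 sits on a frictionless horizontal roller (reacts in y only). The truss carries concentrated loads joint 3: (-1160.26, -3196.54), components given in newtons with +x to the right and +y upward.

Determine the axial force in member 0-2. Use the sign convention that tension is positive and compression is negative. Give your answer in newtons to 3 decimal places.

N=6 nodes, M=9 members, R=3 reactions → 2N=12, M+R=12
member 0 (0-1): L=3.9897, (cx,cy)=(0.3582,0.9337)
member 1 (0-2): L=2.5090, (cx,cy)=(1.0000,0.0000)
member 2 (1-2): L=3.8784, (cx,cy)=(0.2785,-0.9604)
member 3 (1-3): L=2.5956, (cx,cy)=(0.9998,-0.0212)
member 4 (2-3): L=3.9704, (cx,cy)=(0.3816,0.9243)
member 5 (2-4): L=2.7010, (cx,cy)=(1.0000,0.0000)
member 6 (3-4): L=3.8569, (cx,cy)=(0.3075,-0.9515)
member 7 (3-5): L=2.3891, (cx,cy)=(0.9945,-0.1046)
member 8 (4-5): L=3.6211, (cx,cy)=(0.3286,0.9445)
solve A·x = −loads:
  F[0-1] = -1654.7453 N (compression)
  F[0-2] = -567.5754 N (compression)
  F[1-2] = +1631.6930 N (tension)
  F[1-3] = -1047.2892 N (compression)
  F[2-3] = -1695.4323 N (compression)
  F[2-4] = +533.7253 N (tension)
  F[3-4] = -1735.6767 N (compression)
  F[3-5] = -0.0000 N (compression)
  F[4-5] = +0.0000 N (tension)
  Rx@0 = +1160.2600 N
  Ry@0 = +1544.9617 N
  Ry@4 = +1651.5783 N

-567.575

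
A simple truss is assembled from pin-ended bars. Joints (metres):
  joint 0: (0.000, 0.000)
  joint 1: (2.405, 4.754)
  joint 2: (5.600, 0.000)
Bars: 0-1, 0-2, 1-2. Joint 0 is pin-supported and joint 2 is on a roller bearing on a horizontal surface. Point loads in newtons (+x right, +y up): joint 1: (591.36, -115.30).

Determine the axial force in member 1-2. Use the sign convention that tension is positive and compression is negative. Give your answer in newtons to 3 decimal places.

-664.525

N=3 nodes, M=3 members, R=3 reactions → 2N=6, M+R=6
member 0 (0-1): L=5.3277, (cx,cy)=(0.4514,0.8923)
member 1 (0-2): L=5.6000, (cx,cy)=(1.0000,0.0000)
member 2 (1-2): L=5.7279, (cx,cy)=(0.5578,-0.8300)
solve A·x = −loads:
  F[0-1] = +488.8852 N (tension)
  F[0-2] = +370.6708 N (tension)
  F[1-2] = -664.5245 N (compression)
  Rx@0 = -591.3600 N
  Ry@0 = -436.2396 N
  Ry@2 = +551.5396 N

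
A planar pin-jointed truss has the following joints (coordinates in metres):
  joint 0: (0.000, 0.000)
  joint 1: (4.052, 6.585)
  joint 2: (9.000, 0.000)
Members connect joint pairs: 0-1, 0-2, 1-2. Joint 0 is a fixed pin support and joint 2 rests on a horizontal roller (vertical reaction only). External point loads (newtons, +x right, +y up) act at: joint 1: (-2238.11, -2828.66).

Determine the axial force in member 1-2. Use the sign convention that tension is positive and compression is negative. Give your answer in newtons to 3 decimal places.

455.338

N=3 nodes, M=3 members, R=3 reactions → 2N=6, M+R=6
member 0 (0-1): L=7.7318, (cx,cy)=(0.5241,0.8517)
member 1 (0-2): L=9.0000, (cx,cy)=(1.0000,0.0000)
member 2 (1-2): L=8.2368, (cx,cy)=(0.6007,-0.7995)
solve A·x = −loads:
  F[0-1] = -3748.7080 N (compression)
  F[0-2] = -273.5300 N (compression)
  F[1-2] = +455.3381 N (tension)
  Rx@0 = +2238.1100 N
  Ry@0 = +3192.6849 N
  Ry@2 = -364.0249 N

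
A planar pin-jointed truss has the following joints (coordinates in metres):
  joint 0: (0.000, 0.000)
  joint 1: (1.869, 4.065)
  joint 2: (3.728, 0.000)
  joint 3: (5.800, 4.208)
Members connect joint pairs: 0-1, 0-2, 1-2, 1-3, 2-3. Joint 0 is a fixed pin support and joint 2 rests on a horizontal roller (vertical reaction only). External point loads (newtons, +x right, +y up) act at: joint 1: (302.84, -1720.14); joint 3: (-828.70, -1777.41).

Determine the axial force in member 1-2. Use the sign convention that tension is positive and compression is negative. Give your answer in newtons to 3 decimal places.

N=4 nodes, M=5 members, R=3 reactions → 2N=8, M+R=8
member 0 (0-1): L=4.4741, (cx,cy)=(0.4177,0.9086)
member 1 (0-2): L=3.7280, (cx,cy)=(1.0000,0.0000)
member 2 (1-2): L=4.4699, (cx,cy)=(0.4159,-0.9094)
member 3 (1-3): L=3.9336, (cx,cy)=(0.9993,0.0364)
member 4 (2-3): L=4.6905, (cx,cy)=(0.4417,0.8971)
solve A·x = −loads:
  F[0-1] = -522.8816 N (compression)
  F[0-2] = -307.4317 N (compression)
  F[1-2] = -1367.1937 N (compression)
  F[1-3] = +47.3678 N (tension)
  F[2-3] = -1983.1164 N (compression)
  Rx@0 = +525.8600 N
  Ry@0 = +475.0729 N
  Ry@2 = +3022.4771 N

-1367.194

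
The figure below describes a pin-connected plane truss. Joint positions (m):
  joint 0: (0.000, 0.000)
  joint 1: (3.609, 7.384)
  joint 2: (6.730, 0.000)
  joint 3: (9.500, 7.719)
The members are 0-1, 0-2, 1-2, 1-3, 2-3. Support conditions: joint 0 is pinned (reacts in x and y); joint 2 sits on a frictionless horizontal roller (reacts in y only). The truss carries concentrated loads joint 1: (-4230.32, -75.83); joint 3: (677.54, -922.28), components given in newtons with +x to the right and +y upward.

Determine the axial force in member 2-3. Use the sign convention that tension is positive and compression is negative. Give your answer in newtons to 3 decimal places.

N=4 nodes, M=5 members, R=3 reactions → 2N=8, M+R=8
member 0 (0-1): L=8.2188, (cx,cy)=(0.4391,0.8984)
member 1 (0-2): L=6.7300, (cx,cy)=(1.0000,0.0000)
member 2 (1-2): L=8.0165, (cx,cy)=(0.3893,-0.9211)
member 3 (1-3): L=5.9005, (cx,cy)=(0.9984,0.0568)
member 4 (2-3): L=8.2010, (cx,cy)=(0.3378,0.9412)
solve A·x = −loads:
  F[0-1] = -3917.7961 N (compression)
  F[0-2] = -1832.4119 N (compression)
  F[1-2] = +3802.6008 N (tension)
  F[1-3] = +1031.1769 N (tension)
  F[2-3] = -1042.0665 N (compression)
  Rx@0 = +3552.7800 N
  Ry@0 = +3519.8665 N
  Ry@2 = -2521.7565 N

-1042.067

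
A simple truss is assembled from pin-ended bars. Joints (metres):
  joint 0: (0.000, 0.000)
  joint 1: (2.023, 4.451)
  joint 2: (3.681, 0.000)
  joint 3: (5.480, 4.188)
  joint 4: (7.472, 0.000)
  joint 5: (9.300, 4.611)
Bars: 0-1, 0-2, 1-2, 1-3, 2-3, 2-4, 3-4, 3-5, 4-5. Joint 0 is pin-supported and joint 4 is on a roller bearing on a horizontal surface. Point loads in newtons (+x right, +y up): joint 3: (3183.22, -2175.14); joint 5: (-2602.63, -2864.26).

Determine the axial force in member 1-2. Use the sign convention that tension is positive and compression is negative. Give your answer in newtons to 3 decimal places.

N=6 nodes, M=9 members, R=3 reactions → 2N=12, M+R=12
member 0 (0-1): L=4.8892, (cx,cy)=(0.4138,0.9104)
member 1 (0-2): L=3.6810, (cx,cy)=(1.0000,0.0000)
member 2 (1-2): L=4.7498, (cx,cy)=(0.3491,-0.9371)
member 3 (1-3): L=3.4670, (cx,cy)=(0.9971,-0.0759)
member 4 (2-3): L=4.5580, (cx,cy)=(0.3947,0.9188)
member 5 (2-4): L=3.7910, (cx,cy)=(1.0000,0.0000)
member 6 (3-4): L=4.6376, (cx,cy)=(0.4295,-0.9031)
member 7 (3-5): L=3.8433, (cx,cy)=(0.9939,0.1101)
member 8 (4-5): L=4.9601, (cx,cy)=(0.3685,0.9296)
solve A·x = −loads:
  F[0-1] = +328.3545 N (tension)
  F[0-2] = +444.7260 N (tension)
  F[1-2] = -339.6485 N (compression)
  F[1-3] = +255.1600 N (tension)
  F[2-3] = +346.4064 N (tension)
  F[2-4] = +189.4431 N (tension)
  F[3-4] = -2927.8330 N (compression)
  F[3-5] = -1543.8549 N (compression)
  F[4-5] = -2898.3507 N (compression)
  Rx@0 = -580.5900 N
  Ry@0 = -298.9276 N
  Ry@4 = +5338.3276 N

-339.649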